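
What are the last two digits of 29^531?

29

Square-and-reduce mod 100: 29^1≡29, 29^2≡41, 29^4≡81, 29^8≡61, 29^16≡21, 29^32≡41, 29^64≡81, 29^128≡61, 29^256≡21, 29^512≡41.
531 = 1 + 2 + 16 + 512, so 29^531 ≡ 29·41·21·41 ≡ 29 (mod 100).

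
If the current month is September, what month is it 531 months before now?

531 − 44·12 = 3, so 531 ≡ 3 (mod 12).
September − 3 months → June.

June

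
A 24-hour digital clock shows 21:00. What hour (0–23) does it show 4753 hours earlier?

4753 = 198·24 + 1, so 4753 mod 24 = 1.
(21 − 1) mod 24 = 20.

20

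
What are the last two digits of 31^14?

By repeated squaring mod 100: 31^1≡31, 31^2≡61, 31^4≡21, 31^8≡41.
Since 14 = 2 + 4 + 8 in binary, 31^14 ≡ 61·21·41 ≡ 21 (mod 100).

21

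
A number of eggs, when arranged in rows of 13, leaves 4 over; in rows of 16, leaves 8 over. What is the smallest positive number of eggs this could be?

56

x ≡ 4 (mod 13) gives x ∈ {4, 17, 30, 43, 56}.
The first of these with x mod 16 = 8 is 56.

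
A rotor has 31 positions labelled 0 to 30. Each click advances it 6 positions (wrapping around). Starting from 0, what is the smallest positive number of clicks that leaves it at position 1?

6·26 = 156 = 5·31 + 1, so 6⁻¹ ≡ 26 (mod 31).

26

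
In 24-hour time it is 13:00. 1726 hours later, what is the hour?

11

1726 mod 24 = 22 (since 71·24 = 1704).
(13 + 22) mod 24 = 11.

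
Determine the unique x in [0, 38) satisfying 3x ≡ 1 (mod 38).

13

3⁻¹ ≡ 13 (mod 38) because 3·13 = 39 = 1·38 + 1.
Multiplying both sides by 13: x ≡ 13·1 = 13 ≡ 13 (mod 38).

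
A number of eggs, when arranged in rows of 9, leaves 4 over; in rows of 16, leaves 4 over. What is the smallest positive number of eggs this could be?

x ≡ 4 (mod 9) gives x ∈ {4}.
The first of these with x mod 16 = 4 is 4.

4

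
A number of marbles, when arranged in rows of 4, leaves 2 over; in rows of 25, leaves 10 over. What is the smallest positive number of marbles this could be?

10

Since 25·1 ≡ 1 (mod 4), take x = 10 + 25·((2−10)·1 mod 4) = 10 + 25·0 = 10.
Check: 10 mod 4 = 2, 10 mod 25 = 10.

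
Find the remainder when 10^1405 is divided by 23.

21

By repeated squaring mod 23: 10^1≡10, 10^2≡8, 10^4≡18, 10^8≡2, 10^16≡4, 10^32≡16, 10^64≡3, 10^128≡9, 10^256≡12, 10^512≡6, 10^1024≡13.
1405 = 1 + 4 + 8 + 16 + 32 + 64 + 256 + 1024, so 10^1405 ≡ 10·18·2·4·16·3·12·13 ≡ 21 (mod 23).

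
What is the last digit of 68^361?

8

Powers of 8 mod 10 repeat with period 4: 8, 4, 2, 6.
361 leaves remainder 1 on division by 4, so 68^361 ends in 8.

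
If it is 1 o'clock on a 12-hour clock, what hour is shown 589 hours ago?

12

589 − 49·12 = 1, so 589 ≡ 1 (mod 12).
1 − 1 → 12 on a 12-hour dial.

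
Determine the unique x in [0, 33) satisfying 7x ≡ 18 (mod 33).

The inverse of 7 mod 33 is 19 (since 7·19 = 133 ≡ 1).
Multiplying both sides by 19: x ≡ 19·18 = 342 ≡ 12 (mod 33).

12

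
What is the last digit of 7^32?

1

Last digits of 7^n: 7, 9, 3, 1 (period 4).
32 leaves remainder 0 on division by 4, so 7^32 ends in 1.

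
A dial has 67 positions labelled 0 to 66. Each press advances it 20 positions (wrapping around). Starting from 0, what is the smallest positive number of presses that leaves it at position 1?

67 = 3·20 + 7
20 = 2·7 + 6
7 = 1·6 + 1
6 = 6·1 + 0
Back-substituting gives 20·57 ≡ 1 (mod 67).

57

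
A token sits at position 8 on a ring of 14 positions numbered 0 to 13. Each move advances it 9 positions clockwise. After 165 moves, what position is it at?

165·9 = 1485.
Dividing 1485 by 14 gives quotient 106 and remainder 1.
(8 + 1) mod 14 = 9.

9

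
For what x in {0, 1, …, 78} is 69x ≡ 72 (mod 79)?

The inverse of 69 mod 79 is 71 (since 69·71 = 4899 ≡ 1).
Multiplying both sides by 71: x ≡ 71·72 = 5112 ≡ 56 (mod 79).

56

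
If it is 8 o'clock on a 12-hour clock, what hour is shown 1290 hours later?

2

1290 = 107·12 + 6, so 1290 mod 12 = 6.
8 + 6 → 2 on a 12-hour dial.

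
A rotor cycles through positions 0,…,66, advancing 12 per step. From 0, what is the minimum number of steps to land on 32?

25

12⁻¹ ≡ 28 (mod 67) because 12·28 = 336 = 5·67 + 1.
Multiplying both sides by 28: x ≡ 28·32 = 896 ≡ 25 (mod 67).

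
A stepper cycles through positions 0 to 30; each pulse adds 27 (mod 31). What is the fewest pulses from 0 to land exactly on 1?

23

31 = 1·27 + 4
27 = 6·4 + 3
4 = 1·3 + 1
3 = 3·1 + 0
Back-substituting gives 27·23 ≡ 1 (mod 31).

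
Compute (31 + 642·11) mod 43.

642·11 = 7062.
Dividing 7062 by 43 gives quotient 164 and remainder 10.
(31 + 10) mod 43 = 41.

41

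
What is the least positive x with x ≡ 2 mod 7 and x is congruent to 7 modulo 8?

23

x ≡ 2 (mod 7) gives x ∈ {2, 9, 16, 23}.
The first of these with x mod 8 = 7 is 23.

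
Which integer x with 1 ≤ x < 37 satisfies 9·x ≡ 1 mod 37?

9·33 = 297 = 8·37 + 1, so 9⁻¹ ≡ 33 (mod 37).

33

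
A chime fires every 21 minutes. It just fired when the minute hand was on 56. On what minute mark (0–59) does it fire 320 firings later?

56

320·21 = 6720.
Dividing 6720 by 60 gives quotient 112 and remainder 0.
(56 + 0) mod 60 = 56.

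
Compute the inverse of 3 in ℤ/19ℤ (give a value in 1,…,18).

3·13 = 39 = 2·19 + 1, so 3⁻¹ ≡ 13 (mod 19).

13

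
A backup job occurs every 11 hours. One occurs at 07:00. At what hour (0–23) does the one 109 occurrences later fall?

109·11 = 1199.
1199 − 49·24 = 23, so 1199 ≡ 23 (mod 24).
(7 + 23) mod 24 = 6.

6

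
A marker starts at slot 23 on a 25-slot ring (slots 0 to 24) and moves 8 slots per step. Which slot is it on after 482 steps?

482·8 = 3856.
3856 = 154·25 + 6, so 3856 mod 25 = 6.
(23 + 6) mod 25 = 4.

4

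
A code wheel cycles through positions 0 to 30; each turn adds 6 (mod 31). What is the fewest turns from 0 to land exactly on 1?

31 = 5·6 + 1
6 = 6·1 + 0
Back-substituting gives 6·26 ≡ 1 (mod 31).

26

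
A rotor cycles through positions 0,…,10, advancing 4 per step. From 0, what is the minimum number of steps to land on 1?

3

4⁻¹ ≡ 3 (mod 11) because 4·3 = 12 = 1·11 + 1.
Multiplying both sides by 3: x ≡ 3·1 = 3 ≡ 3 (mod 11).
Check: 4·3 = 12 = 1·11 + 1.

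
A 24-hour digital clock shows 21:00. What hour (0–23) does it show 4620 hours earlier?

4620 mod 24 = 12 (since 192·24 = 4608).
(21 − 12) mod 24 = 9.

9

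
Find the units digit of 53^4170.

Powers of 3 mod 10 repeat with period 4: 3, 9, 7, 1.
4170 mod 4 = 2, so the last digit matches 3^2 = 9.

9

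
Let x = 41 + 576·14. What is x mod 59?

22

576·14 = 8064.
8064 = 136·59 + 40, so 8064 mod 59 = 40.
(41 + 40) mod 59 = 22.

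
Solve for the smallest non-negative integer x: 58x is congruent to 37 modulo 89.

The inverse of 58 mod 89 is 66 (since 58·66 = 3828 ≡ 1).
Multiplying both sides by 66: x ≡ 66·37 = 2442 ≡ 39 (mod 89).
Check: 58·39 = 2262 = 25·89 + 37.

39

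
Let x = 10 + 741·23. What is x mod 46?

741·23 = 17043.
17043 = 370·46 + 23, so 17043 mod 46 = 23.
(10 + 23) mod 46 = 33.

33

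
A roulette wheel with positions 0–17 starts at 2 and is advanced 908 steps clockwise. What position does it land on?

10

908 mod 18 = 8 (since 50·18 = 900).
(2 + 8) mod 18 = 10.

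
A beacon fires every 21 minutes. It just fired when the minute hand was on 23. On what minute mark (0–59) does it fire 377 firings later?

377·21 = 7917.
7917 = 131·60 + 57, so 7917 mod 60 = 57.
(23 + 57) mod 60 = 20.

20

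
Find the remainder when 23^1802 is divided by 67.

Square-and-reduce mod 67: 23^1≡23, 23^2≡60, 23^4≡49, 23^8≡56, 23^16≡54, 23^32≡35, 23^64≡19, 23^128≡26, 23^256≡6, 23^512≡36, 23^1024≡23.
1802 = 2 + 8 + 256 + 512 + 1024, so 23^1802 ≡ 60·56·6·36·23 ≡ 33 (mod 67).

33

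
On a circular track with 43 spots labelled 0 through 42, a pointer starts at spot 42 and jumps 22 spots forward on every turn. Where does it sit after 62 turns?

62·22 = 1364.
1364 mod 43 = 31 (since 31·43 = 1333).
(42 + 31) mod 43 = 30.

30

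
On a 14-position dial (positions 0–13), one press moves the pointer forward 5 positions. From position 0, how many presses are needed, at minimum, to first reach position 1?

5·3 = 15 = 1·14 + 1, so 5⁻¹ ≡ 3 (mod 14).

3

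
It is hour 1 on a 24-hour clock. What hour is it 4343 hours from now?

0

4343 − 180·24 = 23, so 4343 ≡ 23 (mod 24).
(1 + 23) mod 24 = 0.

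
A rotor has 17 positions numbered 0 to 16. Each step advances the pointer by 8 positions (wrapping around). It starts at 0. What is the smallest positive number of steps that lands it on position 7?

8⁻¹ ≡ 15 (mod 17) because 8·15 = 120 = 7·17 + 1.
So x ≡ 15·7 = 105 ≡ 3 (mod 17).
Check: 8·3 = 24 = 1·17 + 7.

3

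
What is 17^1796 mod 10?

Last digits of 7^n: 7, 9, 3, 1 (period 4).
1796 mod 4 = 0, so the last digit matches 7^4 = 1.

1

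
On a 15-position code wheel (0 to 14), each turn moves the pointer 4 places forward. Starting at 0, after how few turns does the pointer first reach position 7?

The inverse of 4 mod 15 is 4 (since 4·4 = 16 ≡ 1).
Multiplying both sides by 4: x ≡ 4·7 = 28 ≡ 13 (mod 15).

13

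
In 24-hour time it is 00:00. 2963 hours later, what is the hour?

2963 = 123·24 + 11, so 2963 mod 24 = 11.
(0 + 11) mod 24 = 11.

11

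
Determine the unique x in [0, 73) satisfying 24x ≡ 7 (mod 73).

52

The inverse of 24 mod 73 is 70 (since 24·70 = 1680 ≡ 1).
So x ≡ 70·7 = 490 ≡ 52 (mod 73).
Check: 24·52 = 1248 = 17·73 + 7.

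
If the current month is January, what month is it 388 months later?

May

388 = 32·12 + 4, so 388 mod 12 = 4.
January + 4 months → May.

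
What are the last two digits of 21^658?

Square-and-reduce mod 100: 21^1≡21, 21^2≡41, 21^4≡81, 21^8≡61, 21^16≡21, 21^32≡41, 21^64≡81, 21^128≡61, 21^256≡21, 21^512≡41.
Since 658 = 2 + 16 + 128 + 512 in binary, 21^658 ≡ 41·21·61·41 ≡ 61 (mod 100).

61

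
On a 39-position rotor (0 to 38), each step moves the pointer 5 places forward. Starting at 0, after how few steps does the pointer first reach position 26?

5⁻¹ ≡ 8 (mod 39) because 5·8 = 40 = 1·39 + 1.
Multiplying both sides by 8: x ≡ 8·26 = 208 ≡ 13 (mod 39).

13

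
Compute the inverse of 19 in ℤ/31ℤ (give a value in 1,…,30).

18

31 = 1·19 + 12
19 = 1·12 + 7
12 = 1·7 + 5
7 = 1·5 + 2
5 = 2·2 + 1
2 = 2·1 + 0
Back-substituting gives 19·18 ≡ 1 (mod 31).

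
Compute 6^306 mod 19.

1

Square-and-reduce mod 19: 6^1≡6, 6^2≡17, 6^4≡4, 6^8≡16, 6^16≡9, 6^32≡5, 6^64≡6, 6^128≡17, 6^256≡4.
Since 306 = 2 + 16 + 32 + 256 in binary, 6^306 ≡ 17·9·5·4 ≡ 1 (mod 19).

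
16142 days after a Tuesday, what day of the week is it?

Tuesday

16142 − 2306·7 = 0, so 16142 ≡ 0 (mod 7).
Tuesday + 0 days → Tuesday.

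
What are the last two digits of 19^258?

By repeated squaring mod 100: 19^1≡19, 19^2≡61, 19^4≡21, 19^8≡41, 19^16≡81, 19^32≡61, 19^64≡21, 19^128≡41, 19^256≡81.
Since 258 = 2 + 256 in binary, 19^258 ≡ 61·81 ≡ 41 (mod 100).

41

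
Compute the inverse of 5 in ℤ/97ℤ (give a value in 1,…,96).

97 = 19·5 + 2
5 = 2·2 + 1
2 = 2·1 + 0
Back-substituting gives 5·39 ≡ 1 (mod 97).

39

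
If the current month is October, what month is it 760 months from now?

February

760 − 63·12 = 4, so 760 ≡ 4 (mod 12).
October + 4 months → February.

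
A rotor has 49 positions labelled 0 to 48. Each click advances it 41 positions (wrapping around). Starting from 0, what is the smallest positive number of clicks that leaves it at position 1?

49 = 1·41 + 8
41 = 5·8 + 1
8 = 8·1 + 0
Back-substituting gives 41·6 ≡ 1 (mod 49).

6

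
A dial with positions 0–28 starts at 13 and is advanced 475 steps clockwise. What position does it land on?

475 mod 29 = 11 (since 16·29 = 464).
(13 + 11) mod 29 = 24.

24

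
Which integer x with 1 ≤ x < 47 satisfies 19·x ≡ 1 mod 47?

19·5 = 95 = 2·47 + 1, so 19⁻¹ ≡ 5 (mod 47).

5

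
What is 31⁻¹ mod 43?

25

31·25 = 775 = 18·43 + 1, so 31⁻¹ ≡ 25 (mod 43).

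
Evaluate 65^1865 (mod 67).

47

Successive squares of 65 mod 67: 65^1≡65, 65^2≡4, 65^4≡16, 65^8≡55, 65^16≡10, 65^32≡33, 65^64≡17, 65^128≡21, 65^256≡39, 65^512≡47, 65^1024≡65.
1865 = 1 + 8 + 64 + 256 + 512 + 1024, so 65^1865 ≡ 65·55·17·39·47·65 ≡ 47 (mod 67).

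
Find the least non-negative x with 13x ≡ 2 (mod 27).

The inverse of 13 mod 27 is 25 (since 13·25 = 325 ≡ 1).
So x ≡ 25·2 = 50 ≡ 23 (mod 27).

23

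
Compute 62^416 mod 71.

49

By repeated squaring mod 71: 62^1≡62, 62^2≡10, 62^4≡29, 62^8≡60, 62^16≡50, 62^32≡15, 62^64≡12, 62^128≡2, 62^256≡4.
416 = 32 + 128 + 256, so 62^416 ≡ 15·2·4 ≡ 49 (mod 71).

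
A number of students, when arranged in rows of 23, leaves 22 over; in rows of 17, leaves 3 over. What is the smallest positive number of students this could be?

Since 17·19 ≡ 1 (mod 23), take x = 3 + 17·((22−3)·19 mod 23) = 3 + 17·16 = 275.
Check: 275 mod 23 = 22, 275 mod 17 = 3.

275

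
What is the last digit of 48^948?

6

The units digit of 48^n cycles with period 4: 8, 4, 2, 6, …
948 leaves remainder 0 on division by 4, so 48^948 ends in 6.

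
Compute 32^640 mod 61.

47

By repeated squaring mod 61: 32^1≡32, 32^2≡48, 32^4≡47, 32^8≡13, 32^16≡47, 32^32≡13, 32^64≡47, 32^128≡13, 32^256≡47, 32^512≡13.
Since 640 = 128 + 512 in binary, 32^640 ≡ 13·13 ≡ 47 (mod 61).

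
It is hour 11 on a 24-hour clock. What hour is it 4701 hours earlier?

4701 = 195·24 + 21, so 4701 mod 24 = 21.
(11 − 21) mod 24 = 14.

14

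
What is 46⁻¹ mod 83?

83 = 1·46 + 37
46 = 1·37 + 9
37 = 4·9 + 1
9 = 9·1 + 0
Back-substituting gives 46·74 ≡ 1 (mod 83).

74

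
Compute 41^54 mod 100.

Square-and-reduce mod 100: 41^1≡41, 41^2≡81, 41^4≡61, 41^8≡21, 41^16≡41, 41^32≡81.
54 = 2 + 4 + 16 + 32, so 41^54 ≡ 81·61·41·81 ≡ 61 (mod 100).

61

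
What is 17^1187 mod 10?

The units digit of 17^n cycles with period 4: 7, 9, 3, 1, …
1187 mod 4 = 3, so the last digit matches 7^3 = 3.

3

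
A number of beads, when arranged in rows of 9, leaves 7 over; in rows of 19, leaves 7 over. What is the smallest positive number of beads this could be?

7

x ≡ 7 (mod 9) gives x ∈ {7}.
The first of these with x mod 19 = 7 is 7.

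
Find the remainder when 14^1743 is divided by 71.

46

By repeated squaring mod 71: 14^1≡14, 14^2≡54, 14^4≡5, 14^8≡25, 14^16≡57, 14^32≡54, 14^64≡5, 14^128≡25, 14^256≡57, 14^512≡54, 14^1024≡5.
Since 1743 = 1 + 2 + 4 + 8 + 64 + 128 + 512 + 1024 in binary, 14^1743 ≡ 14·54·5·25·5·25·54·5 ≡ 46 (mod 71).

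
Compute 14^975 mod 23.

Successive squares of 14 mod 23: 14^1≡14, 14^2≡12, 14^4≡6, 14^8≡13, 14^16≡8, 14^32≡18, 14^64≡2, 14^128≡4, 14^256≡16, 14^512≡3.
Since 975 = 1 + 2 + 4 + 8 + 64 + 128 + 256 + 512 in binary, 14^975 ≡ 14·12·6·13·2·4·16·3 ≡ 19 (mod 23).

19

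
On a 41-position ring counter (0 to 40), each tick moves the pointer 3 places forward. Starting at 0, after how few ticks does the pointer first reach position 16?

19

The inverse of 3 mod 41 is 14 (since 3·14 = 42 ≡ 1).
Multiplying both sides by 14: x ≡ 14·16 = 224 ≡ 19 (mod 41).
Check: 3·19 = 57 = 1·41 + 16.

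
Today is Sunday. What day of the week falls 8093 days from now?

Monday

8093 − 1156·7 = 1, so 8093 ≡ 1 (mod 7).
Sunday + 1 day → Monday.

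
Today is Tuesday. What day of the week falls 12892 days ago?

Thursday

12892 mod 7 = 5 (since 1841·7 = 12887).
Tuesday − 5 days → Thursday.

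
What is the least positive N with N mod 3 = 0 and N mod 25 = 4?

x ≡ 0 (mod 3) gives x ∈ {0, 3, 6, 9, 12, 15, 18, 21, …}.
The first of these with x mod 25 = 4 is 54.

54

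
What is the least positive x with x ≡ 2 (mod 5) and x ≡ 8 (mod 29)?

37

x ≡ 2 (mod 5) gives x ∈ {2, 7, 12, 17, 22, 27, 32, 37}.
The first of these with x mod 29 = 8 is 37.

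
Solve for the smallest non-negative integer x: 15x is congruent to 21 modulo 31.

20

15⁻¹ ≡ 29 (mod 31) because 15·29 = 435 = 14·31 + 1.
Multiplying both sides by 29: x ≡ 29·21 = 609 ≡ 20 (mod 31).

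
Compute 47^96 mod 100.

21

By repeated squaring mod 100: 47^1≡47, 47^2≡9, 47^4≡81, 47^8≡61, 47^16≡21, 47^32≡41, 47^64≡81.
96 = 32 + 64, so 47^96 ≡ 41·81 ≡ 21 (mod 100).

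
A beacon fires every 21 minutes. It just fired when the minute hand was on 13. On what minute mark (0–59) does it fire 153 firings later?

153·21 = 3213.
Dividing 3213 by 60 gives quotient 53 and remainder 33.
(13 + 33) mod 60 = 46.

46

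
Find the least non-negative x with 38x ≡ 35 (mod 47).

17

38⁻¹ ≡ 26 (mod 47) because 38·26 = 988 = 21·47 + 1.
So x ≡ 26·35 = 910 ≡ 17 (mod 47).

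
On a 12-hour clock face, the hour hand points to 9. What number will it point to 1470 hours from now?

3

Dividing 1470 by 12 gives quotient 122 and remainder 6.
9 + 6 → 3 on a 12-hour dial.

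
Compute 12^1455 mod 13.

12

Successive squares of 12 mod 13: 12^1≡12, 12^2≡1, 12^4≡1, 12^8≡1, 12^16≡1, 12^32≡1, 12^64≡1, 12^128≡1, 12^256≡1, 12^512≡1, 12^1024≡1.
1455 = 1 + 2 + 4 + 8 + 32 + 128 + 256 + 1024, so 12^1455 ≡ 12·1·1·1·1·1·1·1 ≡ 12 (mod 13).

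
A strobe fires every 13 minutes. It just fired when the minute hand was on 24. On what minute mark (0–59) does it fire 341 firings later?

17

341·13 = 4433.
Dividing 4433 by 60 gives quotient 73 and remainder 53.
(24 + 53) mod 60 = 17.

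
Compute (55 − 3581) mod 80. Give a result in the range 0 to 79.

74

3581 = 44·80 + 61, so 3581 mod 80 = 61.
(55 − 61) mod 80 = 74.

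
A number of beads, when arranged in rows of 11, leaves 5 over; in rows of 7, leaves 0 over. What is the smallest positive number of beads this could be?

x ≡ 0 (mod 7) gives x ∈ {0, 7, 14, 21, 28, 35, 42, 49}.
The first of these with x mod 11 = 5 is 49.

49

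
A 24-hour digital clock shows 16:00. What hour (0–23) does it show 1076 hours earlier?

1076 − 44·24 = 20, so 1076 ≡ 20 (mod 24).
(16 − 20) mod 24 = 20.

20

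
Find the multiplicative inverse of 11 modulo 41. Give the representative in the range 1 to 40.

11·15 = 165 = 4·41 + 1, so 11⁻¹ ≡ 15 (mod 41).

15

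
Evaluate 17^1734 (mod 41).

5

Square-and-reduce mod 41: 17^1≡17, 17^2≡2, 17^4≡4, 17^8≡16, 17^16≡10, 17^32≡18, 17^64≡37, 17^128≡16, 17^256≡10, 17^512≡18, 17^1024≡37.
Since 1734 = 2 + 4 + 64 + 128 + 512 + 1024 in binary, 17^1734 ≡ 2·4·37·16·18·37 ≡ 5 (mod 41).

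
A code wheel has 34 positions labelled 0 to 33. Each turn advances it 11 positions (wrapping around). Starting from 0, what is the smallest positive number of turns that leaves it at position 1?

11·31 = 341 = 10·34 + 1, so 11⁻¹ ≡ 31 (mod 34).

31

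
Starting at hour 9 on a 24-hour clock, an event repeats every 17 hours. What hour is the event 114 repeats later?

3

114·17 = 1938.
1938 − 80·24 = 18, so 1938 ≡ 18 (mod 24).
(9 + 18) mod 24 = 3.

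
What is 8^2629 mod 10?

8

Powers of 8 mod 10 repeat with period 4: 8, 4, 2, 6.
2629 leaves remainder 1 on division by 4, so 8^2629 ends in 8.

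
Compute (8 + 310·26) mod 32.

4

310·26 = 8060.
Dividing 8060 by 32 gives quotient 251 and remainder 28.
(8 + 28) mod 32 = 4.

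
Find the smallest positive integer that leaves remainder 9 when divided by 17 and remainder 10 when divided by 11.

Since 11·14 ≡ 1 (mod 17), take x = 10 + 11·((9−10)·14 mod 17) = 10 + 11·3 = 43.
Check: 43 mod 17 = 9, 43 mod 11 = 10.

43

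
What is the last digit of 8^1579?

Last digits of 8^n: 8, 4, 2, 6 (period 4).
1579 mod 4 = 3, so the last digit matches 8^3 = 2.

2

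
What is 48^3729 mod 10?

Last digits of 8^n: 8, 4, 2, 6 (period 4).
3729 mod 4 = 1, so the last digit matches 8^1 = 8.

8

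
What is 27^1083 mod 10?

The units digit of 27^n cycles with period 4: 7, 9, 3, 1, …
1083 mod 4 = 3, so the last digit matches 7^3 = 3.

3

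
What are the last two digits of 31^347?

Successive squares of 31 mod 100: 31^1≡31, 31^2≡61, 31^4≡21, 31^8≡41, 31^16≡81, 31^32≡61, 31^64≡21, 31^128≡41, 31^256≡81.
Since 347 = 1 + 2 + 8 + 16 + 64 + 256 in binary, 31^347 ≡ 31·61·41·81·21·81 ≡ 11 (mod 100).

11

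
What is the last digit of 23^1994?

Last digits of 3^n: 3, 9, 7, 1 (period 4).
1994 leaves remainder 2 on division by 4, so 23^1994 ends in 9.

9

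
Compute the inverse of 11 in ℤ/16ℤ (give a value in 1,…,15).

11·3 = 33 = 2·16 + 1, so 11⁻¹ ≡ 3 (mod 16).

3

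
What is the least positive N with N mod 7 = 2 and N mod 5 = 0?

x ≡ 0 (mod 5) gives x ∈ {0, 5, 10, 15, 20, 25, 30}.
The first of these with x mod 7 = 2 is 30.

30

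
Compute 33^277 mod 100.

Square-and-reduce mod 100: 33^1≡33, 33^2≡89, 33^4≡21, 33^8≡41, 33^16≡81, 33^32≡61, 33^64≡21, 33^128≡41, 33^256≡81.
277 = 1 + 4 + 16 + 256, so 33^277 ≡ 33·21·81·81 ≡ 73 (mod 100).

73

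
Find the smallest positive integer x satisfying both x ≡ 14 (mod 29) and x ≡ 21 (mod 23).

x ≡ 21 (mod 23) gives x ∈ {21, 44, 67, 90, 113, 136, 159}.
The first of these with x mod 29 = 14 is 159.

159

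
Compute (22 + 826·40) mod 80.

826·40 = 33040.
Dividing 33040 by 80 gives quotient 413 and remainder 0.
(22 + 0) mod 80 = 22.

22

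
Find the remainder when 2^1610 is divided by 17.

4

Successive squares of 2 mod 17: 2^1≡2, 2^2≡4, 2^4≡16, 2^8≡1, 2^16≡1, 2^32≡1, 2^64≡1, 2^128≡1, 2^256≡1, 2^512≡1, 2^1024≡1.
Since 1610 = 2 + 8 + 64 + 512 + 1024 in binary, 2^1610 ≡ 4·1·1·1·1 ≡ 4 (mod 17).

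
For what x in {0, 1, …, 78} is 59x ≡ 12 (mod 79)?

59⁻¹ ≡ 75 (mod 79) because 59·75 = 4425 = 56·79 + 1.
So x ≡ 75·12 = 900 ≡ 31 (mod 79).

31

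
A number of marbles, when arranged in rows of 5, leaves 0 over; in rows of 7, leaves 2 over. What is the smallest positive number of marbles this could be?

30

x ≡ 0 (mod 5) gives x ∈ {0, 5, 10, 15, 20, 25, 30}.
The first of these with x mod 7 = 2 is 30.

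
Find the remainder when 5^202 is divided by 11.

3

Square-and-reduce mod 11: 5^1≡5, 5^2≡3, 5^4≡9, 5^8≡4, 5^16≡5, 5^32≡3, 5^64≡9, 5^128≡4.
202 = 2 + 8 + 64 + 128, so 5^202 ≡ 3·4·9·4 ≡ 3 (mod 11).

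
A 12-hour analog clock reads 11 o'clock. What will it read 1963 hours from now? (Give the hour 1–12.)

1963 mod 12 = 7 (since 163·12 = 1956).
11 + 7 → 6 on a 12-hour dial.

6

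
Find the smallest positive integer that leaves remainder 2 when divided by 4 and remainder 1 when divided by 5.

6

Since 5·1 ≡ 1 (mod 4), take x = 1 + 5·((2−1)·1 mod 4) = 1 + 5·1 = 6.
Check: 6 mod 4 = 2, 6 mod 5 = 1.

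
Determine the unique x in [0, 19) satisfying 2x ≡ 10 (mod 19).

2⁻¹ ≡ 10 (mod 19) because 2·10 = 20 = 1·19 + 1.
So x ≡ 10·10 = 100 ≡ 5 (mod 19).

5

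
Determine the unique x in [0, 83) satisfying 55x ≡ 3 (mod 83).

74

The inverse of 55 mod 83 is 80 (since 55·80 = 4400 ≡ 1).
So x ≡ 80·3 = 240 ≡ 74 (mod 83).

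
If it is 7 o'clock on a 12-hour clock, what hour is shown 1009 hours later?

1009 − 84·12 = 1, so 1009 ≡ 1 (mod 12).
7 + 1 → 8 on a 12-hour dial.

8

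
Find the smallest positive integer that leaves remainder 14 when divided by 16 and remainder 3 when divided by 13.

x ≡ 3 (mod 13) gives x ∈ {3, 16, 29, 42, 55, 68, 81, 94}.
The first of these with x mod 16 = 14 is 94.

94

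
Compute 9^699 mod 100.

Square-and-reduce mod 100: 9^1≡9, 9^2≡81, 9^4≡61, 9^8≡21, 9^16≡41, 9^32≡81, 9^64≡61, 9^128≡21, 9^256≡41, 9^512≡81.
699 = 1 + 2 + 8 + 16 + 32 + 128 + 512, so 9^699 ≡ 9·81·21·41·81·21·81 ≡ 89 (mod 100).

89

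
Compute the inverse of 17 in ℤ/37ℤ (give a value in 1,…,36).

37 = 2·17 + 3
17 = 5·3 + 2
3 = 1·2 + 1
2 = 2·1 + 0
Back-substituting gives 17·24 ≡ 1 (mod 37).

24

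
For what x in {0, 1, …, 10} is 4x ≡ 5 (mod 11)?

The inverse of 4 mod 11 is 3 (since 4·3 = 12 ≡ 1).
So x ≡ 3·5 = 15 ≡ 4 (mod 11).

4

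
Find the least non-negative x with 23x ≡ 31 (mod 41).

The inverse of 23 mod 41 is 25 (since 23·25 = 575 ≡ 1).
Multiplying both sides by 25: x ≡ 25·31 = 775 ≡ 37 (mod 41).

37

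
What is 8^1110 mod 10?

4

Last digits of 8^n: 8, 4, 2, 6 (period 4).
1110 mod 4 = 2, so the last digit matches 8^2 = 4.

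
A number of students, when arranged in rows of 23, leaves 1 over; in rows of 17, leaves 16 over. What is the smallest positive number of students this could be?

254

x ≡ 16 (mod 17) gives x ∈ {16, 33, 50, 67, 84, 101, 118, 135, …}.
The first of these with x mod 23 = 1 is 254.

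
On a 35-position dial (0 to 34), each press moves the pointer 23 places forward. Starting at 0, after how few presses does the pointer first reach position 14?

23⁻¹ ≡ 32 (mod 35) because 23·32 = 736 = 21·35 + 1.
Multiplying both sides by 32: x ≡ 32·14 = 448 ≡ 28 (mod 35).

28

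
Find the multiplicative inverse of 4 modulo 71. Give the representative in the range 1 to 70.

18

4·18 = 72 = 1·71 + 1, so 4⁻¹ ≡ 18 (mod 71).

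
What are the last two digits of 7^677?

07

By repeated squaring mod 100: 7^1≡7, 7^2≡49, 7^4≡1, 7^8≡1, 7^16≡1, 7^32≡1, 7^64≡1, 7^128≡1, 7^256≡1, 7^512≡1.
677 = 1 + 4 + 32 + 128 + 512, so 7^677 ≡ 7·1·1·1·1 ≡ 7 (mod 100).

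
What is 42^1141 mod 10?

2

The units digit of 42^n cycles with period 4: 2, 4, 8, 6, …
1141 leaves remainder 1 on division by 4, so 42^1141 ends in 2.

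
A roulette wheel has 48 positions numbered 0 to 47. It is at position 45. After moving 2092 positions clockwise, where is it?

25

2092 − 43·48 = 28, so 2092 ≡ 28 (mod 48).
(45 + 28) mod 48 = 25.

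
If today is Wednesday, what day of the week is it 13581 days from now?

13581 mod 7 = 1 (since 1940·7 = 13580).
Wednesday + 1 day → Thursday.

Thursday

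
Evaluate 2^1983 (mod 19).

8

Square-and-reduce mod 19: 2^1≡2, 2^2≡4, 2^4≡16, 2^8≡9, 2^16≡5, 2^32≡6, 2^64≡17, 2^128≡4, 2^256≡16, 2^512≡9, 2^1024≡5.
1983 = 1 + 2 + 4 + 8 + 16 + 32 + 128 + 256 + 512 + 1024, so 2^1983 ≡ 2·4·16·9·5·6·4·16·9·5 ≡ 8 (mod 19).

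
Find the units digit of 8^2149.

Powers of 8 mod 10 repeat with period 4: 8, 4, 2, 6.
2149 leaves remainder 1 on division by 4, so 8^2149 ends in 8.

8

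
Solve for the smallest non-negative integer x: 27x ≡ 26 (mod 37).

The inverse of 27 mod 37 is 11 (since 27·11 = 297 ≡ 1).
Multiplying both sides by 11: x ≡ 11·26 = 286 ≡ 27 (mod 37).
Check: 27·27 = 729 = 19·37 + 26.

27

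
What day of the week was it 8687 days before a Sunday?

8687 − 1241·7 = 0, so 8687 ≡ 0 (mod 7).
Sunday − 0 days → Sunday.

Sunday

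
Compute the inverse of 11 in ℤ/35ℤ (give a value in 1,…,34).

11·16 = 176 = 5·35 + 1, so 11⁻¹ ≡ 16 (mod 35).

16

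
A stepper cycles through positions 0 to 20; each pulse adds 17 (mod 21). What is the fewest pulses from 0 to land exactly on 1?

21 = 1·17 + 4
17 = 4·4 + 1
4 = 4·1 + 0
Back-substituting gives 17·5 ≡ 1 (mod 21).

5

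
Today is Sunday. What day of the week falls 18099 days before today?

18099 = 2585·7 + 4, so 18099 mod 7 = 4.
Sunday − 4 days → Wednesday.

Wednesday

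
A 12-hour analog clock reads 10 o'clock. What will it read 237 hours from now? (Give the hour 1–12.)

7

Dividing 237 by 12 gives quotient 19 and remainder 9.
10 + 9 → 7 on a 12-hour dial.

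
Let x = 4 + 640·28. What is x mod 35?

640·28 = 17920.
17920 mod 35 = 0 (since 512·35 = 17920).
(4 + 0) mod 35 = 4.

4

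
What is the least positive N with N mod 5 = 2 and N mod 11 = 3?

47

Since 11·1 ≡ 1 (mod 5), take x = 3 + 11·((2−3)·1 mod 5) = 3 + 11·4 = 47.
Check: 47 mod 5 = 2, 47 mod 11 = 3.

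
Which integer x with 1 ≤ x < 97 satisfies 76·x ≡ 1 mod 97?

60

97 = 1·76 + 21
76 = 3·21 + 13
21 = 1·13 + 8
13 = 1·8 + 5
8 = 1·5 + 3
5 = 1·3 + 2
3 = 1·2 + 1
2 = 2·1 + 0
Back-substituting gives 76·60 ≡ 1 (mod 97).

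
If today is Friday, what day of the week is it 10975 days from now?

10975 − 1567·7 = 6, so 10975 ≡ 6 (mod 7).
Friday + 6 days → Thursday.

Thursday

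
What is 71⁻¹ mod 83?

71·76 = 5396 = 65·83 + 1, so 71⁻¹ ≡ 76 (mod 83).

76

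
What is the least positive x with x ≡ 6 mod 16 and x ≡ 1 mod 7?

Since 7·7 ≡ 1 (mod 16), take x = 1 + 7·((6−1)·7 mod 16) = 1 + 7·3 = 22.
Check: 22 mod 16 = 6, 22 mod 7 = 1.

22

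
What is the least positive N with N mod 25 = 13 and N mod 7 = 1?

113

x ≡ 1 (mod 7) gives x ∈ {1, 8, 15, 22, 29, 36, 43, 50, …}.
The first of these with x mod 25 = 13 is 113.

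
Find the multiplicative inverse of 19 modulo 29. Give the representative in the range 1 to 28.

19·26 = 494 = 17·29 + 1, so 19⁻¹ ≡ 26 (mod 29).

26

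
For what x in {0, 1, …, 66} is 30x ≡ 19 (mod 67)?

52

The inverse of 30 mod 67 is 38 (since 30·38 = 1140 ≡ 1).
So x ≡ 38·19 = 722 ≡ 52 (mod 67).
Check: 30·52 = 1560 = 23·67 + 19.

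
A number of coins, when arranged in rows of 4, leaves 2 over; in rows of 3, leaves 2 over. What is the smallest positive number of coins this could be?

2

x ≡ 2 (mod 3) gives x ∈ {2}.
The first of these with x mod 4 = 2 is 2.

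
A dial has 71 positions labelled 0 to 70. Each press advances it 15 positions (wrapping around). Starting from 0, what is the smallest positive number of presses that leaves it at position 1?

15·19 = 285 = 4·71 + 1, so 15⁻¹ ≡ 19 (mod 71).

19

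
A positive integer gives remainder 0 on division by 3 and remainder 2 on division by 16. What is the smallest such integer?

18

x ≡ 0 (mod 3) gives x ∈ {0, 3, 6, 9, 12, 15, 18}.
The first of these with x mod 16 = 2 is 18.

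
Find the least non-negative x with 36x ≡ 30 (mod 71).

60

The inverse of 36 mod 71 is 2 (since 36·2 = 72 ≡ 1).
Multiplying both sides by 2: x ≡ 2·30 = 60 ≡ 60 (mod 71).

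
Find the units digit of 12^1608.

The units digit of 12^n cycles with period 4: 2, 4, 8, 6, …
1608 leaves remainder 0 on division by 4, so 12^1608 ends in 6.

6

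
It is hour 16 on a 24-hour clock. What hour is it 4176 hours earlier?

16

4176 = 174·24 + 0, so 4176 mod 24 = 0.
(16 − 0) mod 24 = 16.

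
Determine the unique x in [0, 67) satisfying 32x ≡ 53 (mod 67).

32⁻¹ ≡ 44 (mod 67) because 32·44 = 1408 = 21·67 + 1.
So x ≡ 44·53 = 2332 ≡ 54 (mod 67).

54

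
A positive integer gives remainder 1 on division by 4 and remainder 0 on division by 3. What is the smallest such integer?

9

Since 3·3 ≡ 1 (mod 4), take x = 0 + 3·((1−0)·3 mod 4) = 0 + 3·3 = 9.
Check: 9 mod 4 = 1, 9 mod 3 = 0.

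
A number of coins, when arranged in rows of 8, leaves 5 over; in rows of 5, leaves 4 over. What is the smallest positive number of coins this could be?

x ≡ 4 (mod 5) gives x ∈ {4, 9, 14, 19, 24, 29}.
The first of these with x mod 8 = 5 is 29.

29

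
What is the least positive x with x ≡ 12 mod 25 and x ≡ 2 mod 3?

62

Since 3·17 ≡ 1 (mod 25), take x = 2 + 3·((12−2)·17 mod 25) = 2 + 3·20 = 62.
Check: 62 mod 25 = 12, 62 mod 3 = 2.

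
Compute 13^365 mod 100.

Square-and-reduce mod 100: 13^1≡13, 13^2≡69, 13^4≡61, 13^8≡21, 13^16≡41, 13^32≡81, 13^64≡61, 13^128≡21, 13^256≡41.
365 = 1 + 4 + 8 + 32 + 64 + 256, so 13^365 ≡ 13·61·21·81·61·41 ≡ 93 (mod 100).

93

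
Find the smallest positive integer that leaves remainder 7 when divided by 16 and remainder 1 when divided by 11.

23

Since 11·3 ≡ 1 (mod 16), take x = 1 + 11·((7−1)·3 mod 16) = 1 + 11·2 = 23.
Check: 23 mod 16 = 7, 23 mod 11 = 1.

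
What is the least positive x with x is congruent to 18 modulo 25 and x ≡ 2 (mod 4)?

x ≡ 2 (mod 4) gives x ∈ {2, 6, 10, 14, 18}.
The first of these with x mod 25 = 18 is 18.

18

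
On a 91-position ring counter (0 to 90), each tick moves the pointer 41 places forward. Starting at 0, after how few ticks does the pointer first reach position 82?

The inverse of 41 mod 91 is 20 (since 41·20 = 820 ≡ 1).
So x ≡ 20·82 = 1640 ≡ 2 (mod 91).

2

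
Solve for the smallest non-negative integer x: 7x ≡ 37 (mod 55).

7⁻¹ ≡ 8 (mod 55) because 7·8 = 56 = 1·55 + 1.
Multiplying both sides by 8: x ≡ 8·37 = 296 ≡ 21 (mod 55).

21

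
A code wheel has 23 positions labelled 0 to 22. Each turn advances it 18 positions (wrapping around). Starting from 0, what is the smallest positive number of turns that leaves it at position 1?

23 = 1·18 + 5
18 = 3·5 + 3
5 = 1·3 + 2
3 = 1·2 + 1
2 = 2·1 + 0
Back-substituting gives 18·9 ≡ 1 (mod 23).

9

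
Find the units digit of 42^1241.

The units digit of 42^n cycles with period 4: 2, 4, 8, 6, …
1241 leaves remainder 1 on division by 4, so 42^1241 ends in 2.

2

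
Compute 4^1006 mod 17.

Successive squares of 4 mod 17: 4^1≡4, 4^2≡16, 4^4≡1, 4^8≡1, 4^16≡1, 4^32≡1, 4^64≡1, 4^128≡1, 4^256≡1, 4^512≡1.
Since 1006 = 2 + 4 + 8 + 32 + 64 + 128 + 256 + 512 in binary, 4^1006 ≡ 16·1·1·1·1·1·1·1 ≡ 16 (mod 17).

16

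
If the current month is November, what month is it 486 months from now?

486 = 40·12 + 6, so 486 mod 12 = 6.
November + 6 months → May.

May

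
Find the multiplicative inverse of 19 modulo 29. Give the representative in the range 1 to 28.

19·26 = 494 = 17·29 + 1, so 19⁻¹ ≡ 26 (mod 29).

26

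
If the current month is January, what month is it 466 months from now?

466 − 38·12 = 10, so 466 ≡ 10 (mod 12).
January + 10 months → November.

November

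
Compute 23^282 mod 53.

Square-and-reduce mod 53: 23^1≡23, 23^2≡52, 23^4≡1, 23^8≡1, 23^16≡1, 23^32≡1, 23^64≡1, 23^128≡1, 23^256≡1.
282 = 2 + 8 + 16 + 256, so 23^282 ≡ 52·1·1·1 ≡ 52 (mod 53).

52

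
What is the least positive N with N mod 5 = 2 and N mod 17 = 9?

Since 17·3 ≡ 1 (mod 5), take x = 9 + 17·((2−9)·3 mod 5) = 9 + 17·4 = 77.
Check: 77 mod 5 = 2, 77 mod 17 = 9.

77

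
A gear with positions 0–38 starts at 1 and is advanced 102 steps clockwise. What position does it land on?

25

102 = 2·39 + 24, so 102 mod 39 = 24.
(1 + 24) mod 39 = 25.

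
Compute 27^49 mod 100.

By repeated squaring mod 100: 27^1≡27, 27^2≡29, 27^4≡41, 27^8≡81, 27^16≡61, 27^32≡21.
Since 49 = 1 + 16 + 32 in binary, 27^49 ≡ 27·61·21 ≡ 87 (mod 100).

87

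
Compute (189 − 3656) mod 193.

7

3656 = 18·193 + 182, so 3656 mod 193 = 182.
(189 − 182) mod 193 = 7.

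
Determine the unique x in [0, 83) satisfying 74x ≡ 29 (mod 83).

74⁻¹ ≡ 46 (mod 83) because 74·46 = 3404 = 41·83 + 1.
So x ≡ 46·29 = 1334 ≡ 6 (mod 83).
Check: 74·6 = 444 = 5·83 + 29.

6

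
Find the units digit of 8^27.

2

Last digits of 8^n: 8, 4, 2, 6 (period 4).
27 leaves remainder 3 on division by 4, so 8^27 ends in 2.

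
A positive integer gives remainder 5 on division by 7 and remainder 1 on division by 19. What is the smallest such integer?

x ≡ 5 (mod 7) gives x ∈ {5, 12, 19, 26, 33, 40, 47, 54, …}.
The first of these with x mod 19 = 1 is 96.

96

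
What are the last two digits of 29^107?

09

Square-and-reduce mod 100: 29^1≡29, 29^2≡41, 29^4≡81, 29^8≡61, 29^16≡21, 29^32≡41, 29^64≡81.
Since 107 = 1 + 2 + 8 + 32 + 64 in binary, 29^107 ≡ 29·41·61·41·81 ≡ 9 (mod 100).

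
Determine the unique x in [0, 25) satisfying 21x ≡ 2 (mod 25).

12

21⁻¹ ≡ 6 (mod 25) because 21·6 = 126 = 5·25 + 1.
So x ≡ 6·2 = 12 ≡ 12 (mod 25).
Check: 21·12 = 252 = 10·25 + 2.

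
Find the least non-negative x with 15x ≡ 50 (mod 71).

The inverse of 15 mod 71 is 19 (since 15·19 = 285 ≡ 1).
Multiplying both sides by 19: x ≡ 19·50 = 950 ≡ 27 (mod 71).

27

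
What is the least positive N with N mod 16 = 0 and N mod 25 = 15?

240

Since 25·9 ≡ 1 (mod 16), take x = 15 + 25·((0−15)·9 mod 16) = 15 + 25·9 = 240.
Check: 240 mod 16 = 0, 240 mod 25 = 15.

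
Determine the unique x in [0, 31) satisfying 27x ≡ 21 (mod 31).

27⁻¹ ≡ 23 (mod 31) because 27·23 = 621 = 20·31 + 1.
So x ≡ 23·21 = 483 ≡ 18 (mod 31).
Check: 27·18 = 486 = 15·31 + 21.

18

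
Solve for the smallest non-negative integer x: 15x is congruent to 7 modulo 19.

3

The inverse of 15 mod 19 is 14 (since 15·14 = 210 ≡ 1).
So x ≡ 14·7 = 98 ≡ 3 (mod 19).
Check: 15·3 = 45 = 2·19 + 7.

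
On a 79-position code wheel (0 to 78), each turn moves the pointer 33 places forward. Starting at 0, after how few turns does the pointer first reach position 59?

76

33⁻¹ ≡ 12 (mod 79) because 33·12 = 396 = 5·79 + 1.
So x ≡ 12·59 = 708 ≡ 76 (mod 79).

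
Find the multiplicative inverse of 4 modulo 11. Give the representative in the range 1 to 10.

11 = 2·4 + 3
4 = 1·3 + 1
3 = 3·1 + 0
Back-substituting gives 4·3 ≡ 1 (mod 11).

3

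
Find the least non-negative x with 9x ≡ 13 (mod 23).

4

The inverse of 9 mod 23 is 18 (since 9·18 = 162 ≡ 1).
Multiplying both sides by 18: x ≡ 18·13 = 234 ≡ 4 (mod 23).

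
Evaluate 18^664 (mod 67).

Successive squares of 18 mod 67: 18^1≡18, 18^2≡56, 18^4≡54, 18^8≡35, 18^16≡19, 18^32≡26, 18^64≡6, 18^128≡36, 18^256≡23, 18^512≡60.
Since 664 = 8 + 16 + 128 + 512 in binary, 18^664 ≡ 35·19·36·60 ≡ 54 (mod 67).

54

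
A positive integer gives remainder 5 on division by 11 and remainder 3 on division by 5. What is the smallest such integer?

38

x ≡ 3 (mod 5) gives x ∈ {3, 8, 13, 18, 23, 28, 33, 38}.
The first of these with x mod 11 = 5 is 38.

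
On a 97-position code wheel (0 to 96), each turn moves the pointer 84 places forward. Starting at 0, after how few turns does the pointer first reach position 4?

37

The inverse of 84 mod 97 is 82 (since 84·82 = 6888 ≡ 1).
So x ≡ 82·4 = 328 ≡ 37 (mod 97).
Check: 84·37 = 3108 = 32·97 + 4.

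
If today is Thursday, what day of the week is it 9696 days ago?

9696 − 1385·7 = 1, so 9696 ≡ 1 (mod 7).
Thursday − 1 day → Wednesday.

Wednesday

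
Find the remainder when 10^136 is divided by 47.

8

Successive squares of 10 mod 47: 10^1≡10, 10^2≡6, 10^4≡36, 10^8≡27, 10^16≡24, 10^32≡12, 10^64≡3, 10^128≡9.
Since 136 = 8 + 128 in binary, 10^136 ≡ 27·9 ≡ 8 (mod 47).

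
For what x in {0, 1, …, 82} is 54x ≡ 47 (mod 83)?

27

The inverse of 54 mod 83 is 20 (since 54·20 = 1080 ≡ 1).
Multiplying both sides by 20: x ≡ 20·47 = 940 ≡ 27 (mod 83).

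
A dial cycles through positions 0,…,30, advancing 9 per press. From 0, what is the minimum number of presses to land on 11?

9⁻¹ ≡ 7 (mod 31) because 9·7 = 63 = 2·31 + 1.
So x ≡ 7·11 = 77 ≡ 15 (mod 31).
Check: 9·15 = 135 = 4·31 + 11.

15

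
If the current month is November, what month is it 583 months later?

583 mod 12 = 7 (since 48·12 = 576).
November + 7 months → June.

June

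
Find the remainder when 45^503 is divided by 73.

13

Successive squares of 45 mod 73: 45^1≡45, 45^2≡54, 45^4≡69, 45^8≡16, 45^16≡37, 45^32≡55, 45^64≡32, 45^128≡2, 45^256≡4.
503 = 1 + 2 + 4 + 16 + 32 + 64 + 128 + 256, so 45^503 ≡ 45·54·69·37·55·32·2·4 ≡ 13 (mod 73).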